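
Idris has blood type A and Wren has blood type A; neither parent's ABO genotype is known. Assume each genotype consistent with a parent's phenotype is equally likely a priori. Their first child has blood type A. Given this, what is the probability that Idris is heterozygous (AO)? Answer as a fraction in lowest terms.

Possible genotypes: Idris ∈ {AA, AO}; Wren ∈ {AA, AO}.
Weight each parental genotype pair by prior × P(type-A child):
  AA × AA: posterior weight 4/15.
  AA × AO: posterior weight 4/15.
  AO × AA: posterior weight 4/15.
  AO × AO: posterior weight 1/5.
Sum the posterior weight over pairs where Idris is AO: 7/15.

7/15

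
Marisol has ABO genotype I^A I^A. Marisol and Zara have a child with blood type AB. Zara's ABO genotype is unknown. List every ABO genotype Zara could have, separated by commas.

For each candidate genotype of Zara, check whether crossing it with I^A I^A can produce every observed child phenotype.
  I^A I^A → possible child types {A} ✗
  I^A I^B → possible child types {A, AB} ✓
  I^A i → possible child types {A} ✗
  I^B I^B → possible child types {AB} ✓
  I^B i → possible child types {A, AB} ✓
  i i → possible child types {A} ✗

I^A I^B, I^B I^B, I^B i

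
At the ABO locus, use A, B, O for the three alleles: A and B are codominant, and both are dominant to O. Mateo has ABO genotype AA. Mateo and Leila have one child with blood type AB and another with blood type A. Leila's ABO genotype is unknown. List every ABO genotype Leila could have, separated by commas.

AB, BO

For each candidate genotype of Leila, check whether crossing it with AA can produce every observed child phenotype.
  AA → possible child types {A} ✗
  AB → possible child types {A, AB} ✓
  AO → possible child types {A} ✗
  BB → possible child types {AB} ✗
  BO → possible child types {A, AB} ✓
  OO → possible child types {A} ✗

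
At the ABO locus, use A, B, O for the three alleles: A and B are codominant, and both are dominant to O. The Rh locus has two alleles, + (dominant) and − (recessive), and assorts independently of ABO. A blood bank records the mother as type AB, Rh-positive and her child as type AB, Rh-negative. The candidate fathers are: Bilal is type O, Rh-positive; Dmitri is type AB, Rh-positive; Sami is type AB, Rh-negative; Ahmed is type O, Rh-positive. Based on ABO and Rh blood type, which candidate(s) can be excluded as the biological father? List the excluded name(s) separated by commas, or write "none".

Bilal, Ahmed

A candidate is excluded only if no genotype consistent with his phenotype could produce a type AB, Rh-negative child with a type AB, Rh-positive mother.
Bilal (type O, Rh+): no genotype consistent with that phenotype can produce a type-AB Rh- child with a type-AB mother.
Ahmed (type O, Rh+): no genotype consistent with that phenotype can produce a type-AB Rh- child with a type-AB mother.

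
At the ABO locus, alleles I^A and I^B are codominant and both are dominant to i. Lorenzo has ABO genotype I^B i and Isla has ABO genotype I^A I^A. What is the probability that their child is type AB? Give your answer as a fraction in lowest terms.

1/2

ABO cross I^B i × I^A I^A → offspring phenotypes: 1/2 A, 1/2 AB.
So P(type AB) = 1/2.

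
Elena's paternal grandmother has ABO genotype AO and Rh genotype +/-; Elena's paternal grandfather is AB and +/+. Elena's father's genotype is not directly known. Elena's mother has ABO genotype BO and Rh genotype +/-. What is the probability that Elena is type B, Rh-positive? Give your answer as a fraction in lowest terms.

21/64

Elena's father's ABO genotype from AO × AB: 1/4 AA, 1/4 AB, 1/4 AO, 1/4 BO.
Crossing each possibility with the mother BO and summing P(type B): 1/4·0 + 1/4·1/2 + 1/4·1/4 + 1/4·3/4 = 3/8.
Similarly for Rh via the father's Rh distribution: P(Rh+) = 7/8.
Independent loci: 3/8 × 7/8 = 21/64.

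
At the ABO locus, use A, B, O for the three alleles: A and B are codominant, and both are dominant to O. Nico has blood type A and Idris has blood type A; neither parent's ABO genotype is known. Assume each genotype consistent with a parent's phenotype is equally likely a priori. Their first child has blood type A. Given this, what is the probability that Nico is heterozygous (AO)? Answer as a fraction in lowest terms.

Possible genotypes: Nico ∈ {AA, AO}; Idris ∈ {AA, AO}.
Weight each parental genotype pair by prior × P(type-A child):
  AA × AA: posterior weight 4/15.
  AA × AO: posterior weight 4/15.
  AO × AA: posterior weight 4/15.
  AO × AO: posterior weight 1/5.
Sum the posterior weight over pairs where Nico is AO: 7/15.

7/15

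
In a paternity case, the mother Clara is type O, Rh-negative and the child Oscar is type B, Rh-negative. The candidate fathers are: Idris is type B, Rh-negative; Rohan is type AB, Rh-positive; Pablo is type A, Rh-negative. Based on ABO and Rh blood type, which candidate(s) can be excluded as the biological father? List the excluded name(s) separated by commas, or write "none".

A candidate is excluded only if no genotype consistent with his phenotype could produce a type B, Rh-negative child with a type O, Rh-negative mother.
Pablo (type A, Rh-): no genotype consistent with that phenotype can produce a type-B Rh- child with a type-O mother.

Pablo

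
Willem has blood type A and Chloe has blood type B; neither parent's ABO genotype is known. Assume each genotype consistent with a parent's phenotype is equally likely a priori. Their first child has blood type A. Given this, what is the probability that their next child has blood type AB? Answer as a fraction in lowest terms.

5/12

Possible genotypes: Willem ∈ {AA, AO}; Chloe ∈ {BB, BO}.
Weight each parental genotype pair by prior × P(type-A child):
  AA × BO: posterior weight 2/3; P(next child type AB) = 1/2.
  AO × BO: posterior weight 1/3; P(next child type AB) = 1/4.
Weighted sum = 5/12.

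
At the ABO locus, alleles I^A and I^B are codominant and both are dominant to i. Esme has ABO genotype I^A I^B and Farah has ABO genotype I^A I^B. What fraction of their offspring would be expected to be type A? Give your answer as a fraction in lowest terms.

ABO cross I^A I^B × I^A I^B → offspring phenotypes: 1/4 A, 1/4 B, 1/2 AB.
So P(type A) = 1/4.

1/4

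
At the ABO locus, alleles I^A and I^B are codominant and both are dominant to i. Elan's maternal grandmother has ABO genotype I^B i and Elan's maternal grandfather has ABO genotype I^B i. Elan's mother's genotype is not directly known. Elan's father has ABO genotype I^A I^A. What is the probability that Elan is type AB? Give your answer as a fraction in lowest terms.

Elan's mother's ABO genotype from I^B i × I^B i: 1/4 I^B I^B, 1/2 I^B i, 1/4 i i.
Crossing each possibility with the father I^A I^A and summing P(type AB): 1/4·1 + 1/2·1/2 + 1/4·0 = 1/2.

1/2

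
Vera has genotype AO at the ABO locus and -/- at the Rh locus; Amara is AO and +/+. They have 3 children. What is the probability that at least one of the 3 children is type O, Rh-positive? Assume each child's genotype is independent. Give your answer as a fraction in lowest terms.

37/64

ABO cross AO × AO → 1/4 O, 3/4 A.
Rh cross -/- × +/+ → 1 Rh+; so P(type O, Rh-positive) = 1/4 × 1 = 1/4 per child.
P(none) = (3/4)^3 = 27/64; P(at least one) = 1 − 27/64 = 37/64.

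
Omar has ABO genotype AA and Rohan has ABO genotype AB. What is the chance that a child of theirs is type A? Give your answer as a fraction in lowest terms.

1/2

ABO cross AA × AB → offspring phenotypes: 1/2 A, 1/2 AB.
So P(type A) = 1/2.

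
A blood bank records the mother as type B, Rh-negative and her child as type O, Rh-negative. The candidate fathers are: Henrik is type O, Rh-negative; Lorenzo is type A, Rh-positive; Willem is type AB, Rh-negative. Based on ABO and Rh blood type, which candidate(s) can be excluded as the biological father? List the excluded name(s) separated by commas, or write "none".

A candidate is excluded only if no genotype consistent with his phenotype could produce a type O, Rh-negative child with a type B, Rh-negative mother.
Willem (type AB, Rh-): no genotype consistent with that phenotype can produce a type-O Rh- child with a type-B mother.

Willem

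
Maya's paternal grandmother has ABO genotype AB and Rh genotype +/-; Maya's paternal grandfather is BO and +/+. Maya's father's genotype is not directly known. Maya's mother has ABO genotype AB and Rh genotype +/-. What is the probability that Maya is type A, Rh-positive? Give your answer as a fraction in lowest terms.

Maya's father's ABO genotype from AB × BO: 1/4 AB, 1/4 AO, 1/4 BB, 1/4 BO.
Crossing each possibility with the mother AB and summing P(type A): 1/4·1/4 + 1/4·1/2 + 1/4·0 + 1/4·1/4 = 1/4.
Similarly for Rh via the father's Rh distribution: P(Rh+) = 7/8.
Independent loci: 1/4 × 7/8 = 7/32.

7/32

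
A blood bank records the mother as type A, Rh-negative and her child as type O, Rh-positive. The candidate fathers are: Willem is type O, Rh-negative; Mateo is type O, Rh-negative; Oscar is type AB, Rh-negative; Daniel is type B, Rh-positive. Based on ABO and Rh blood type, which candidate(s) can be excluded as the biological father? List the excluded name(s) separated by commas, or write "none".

Willem, Mateo, Oscar

A candidate is excluded only if no genotype consistent with his phenotype could produce a type O, Rh-positive child with a type A, Rh-negative mother.
Willem (type O, Rh-): no genotype consistent with that phenotype can produce a type-O Rh+ child with a type-A mother.
Mateo (type O, Rh-): no genotype consistent with that phenotype can produce a type-O Rh+ child with a type-A mother.
Oscar (type AB, Rh-): no genotype consistent with that phenotype can produce a type-O Rh+ child with a type-A mother.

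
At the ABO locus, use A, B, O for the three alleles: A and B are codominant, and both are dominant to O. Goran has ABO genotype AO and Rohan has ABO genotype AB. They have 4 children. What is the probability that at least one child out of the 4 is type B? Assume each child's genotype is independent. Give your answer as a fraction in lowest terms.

ABO cross AO × AB → 1/2 A, 1/4 B, 1/4 AB.
So P(type B) = 1/4 per child.
P(none) = (3/4)^4 = 81/256; P(at least one) = 1 − 81/256 = 175/256.

175/256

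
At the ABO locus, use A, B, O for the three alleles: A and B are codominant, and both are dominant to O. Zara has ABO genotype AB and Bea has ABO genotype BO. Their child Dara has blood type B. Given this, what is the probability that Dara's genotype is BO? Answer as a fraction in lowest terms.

1/2

Cross AB × BO → 1/4 AB, 1/4 AO, 1/4 BB, 1/4 BO.
Type-B genotypes among offspring: BB (1/4), BO (1/4); total 1/2.
P(BO | type B) = (1/4) / (1/2) = 1/2.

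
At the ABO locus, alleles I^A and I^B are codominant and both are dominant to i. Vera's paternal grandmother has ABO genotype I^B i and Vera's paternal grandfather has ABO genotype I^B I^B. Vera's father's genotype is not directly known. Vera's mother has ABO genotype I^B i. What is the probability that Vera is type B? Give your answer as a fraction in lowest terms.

7/8

Vera's father's ABO genotype from I^B i × I^B I^B: 1/2 I^B I^B, 1/2 I^B i.
Crossing each possibility with the mother I^B i and summing P(type B): 1/2·1 + 1/2·3/4 = 7/8.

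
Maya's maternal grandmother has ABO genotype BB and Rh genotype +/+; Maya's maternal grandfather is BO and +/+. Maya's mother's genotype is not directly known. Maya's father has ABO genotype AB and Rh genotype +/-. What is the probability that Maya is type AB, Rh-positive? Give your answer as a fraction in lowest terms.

Maya's mother's ABO genotype from BB × BO: 1/2 BB, 1/2 BO.
Crossing each possibility with the father AB and summing P(type AB): 1/2·1/2 + 1/2·1/4 = 3/8.
Similarly for Rh via the mother's Rh distribution: P(Rh+) = 1.
Independent loci: 3/8 × 1 = 3/8.

3/8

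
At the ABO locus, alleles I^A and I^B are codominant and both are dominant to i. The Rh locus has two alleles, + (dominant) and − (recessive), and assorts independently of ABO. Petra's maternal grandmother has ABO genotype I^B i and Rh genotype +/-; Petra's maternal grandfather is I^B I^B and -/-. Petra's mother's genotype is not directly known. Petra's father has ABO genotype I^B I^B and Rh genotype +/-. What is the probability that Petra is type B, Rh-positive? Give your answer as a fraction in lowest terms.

Petra's mother's ABO genotype from I^B i × I^B I^B: 1/2 I^B I^B, 1/2 I^B i.
Crossing each possibility with the father I^B I^B and summing P(type B): 1/2·1 + 1/2·1 = 1.
Similarly for Rh via the mother's Rh distribution: P(Rh+) = 5/8.
Independent loci: 1 × 5/8 = 5/8.

5/8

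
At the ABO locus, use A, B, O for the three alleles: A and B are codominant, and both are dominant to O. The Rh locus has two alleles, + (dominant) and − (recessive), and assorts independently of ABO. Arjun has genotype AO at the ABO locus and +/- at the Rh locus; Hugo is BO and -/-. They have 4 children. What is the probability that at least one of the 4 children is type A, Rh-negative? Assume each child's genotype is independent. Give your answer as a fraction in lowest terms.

ABO cross AO × BO → 1/4 O, 1/4 A, 1/4 B, 1/4 AB.
Rh cross +/- × -/- → 1/2 Rh+, 1/2 Rh-; so P(type A, Rh-negative) = 1/4 × 1/2 = 1/8 per child.
P(none) = (7/8)^4 = 2401/4096; P(at least one) = 1 − 2401/4096 = 1695/4096.

1695/4096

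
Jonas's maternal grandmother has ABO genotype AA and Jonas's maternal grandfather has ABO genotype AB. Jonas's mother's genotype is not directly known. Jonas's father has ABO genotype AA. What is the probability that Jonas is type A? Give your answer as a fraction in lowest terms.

Jonas's mother's ABO genotype from AA × AB: 1/2 AA, 1/2 AB.
Crossing each possibility with the father AA and summing P(type A): 1/2·1 + 1/2·1/2 = 3/4.

3/4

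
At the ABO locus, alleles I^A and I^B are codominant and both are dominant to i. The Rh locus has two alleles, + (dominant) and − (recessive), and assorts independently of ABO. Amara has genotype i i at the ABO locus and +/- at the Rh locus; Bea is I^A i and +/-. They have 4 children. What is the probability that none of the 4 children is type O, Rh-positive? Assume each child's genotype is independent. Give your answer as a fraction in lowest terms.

625/4096

ABO cross i i × I^A i → 1/2 O, 1/2 A.
Rh cross +/- × +/- → 3/4 Rh+, 1/4 Rh-; so P(type O, Rh-positive) = 1/2 × 3/4 = 3/8 per child.
P(not type O, Rh-positive) = 5/8 for one child; (5/8)^4 = 625/4096.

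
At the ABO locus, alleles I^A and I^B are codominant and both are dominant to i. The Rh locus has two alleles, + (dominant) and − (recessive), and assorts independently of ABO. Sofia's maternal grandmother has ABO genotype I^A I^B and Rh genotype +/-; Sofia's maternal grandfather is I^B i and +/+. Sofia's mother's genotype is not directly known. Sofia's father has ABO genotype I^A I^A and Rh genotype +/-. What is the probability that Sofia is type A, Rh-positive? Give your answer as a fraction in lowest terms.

7/16

Sofia's mother's ABO genotype from I^A I^B × I^B i: 1/4 I^A I^B, 1/4 I^A i, 1/4 I^B I^B, 1/4 I^B i.
Crossing each possibility with the father I^A I^A and summing P(type A): 1/4·1/2 + 1/4·1 + 1/4·0 + 1/4·1/2 = 1/2.
Similarly for Rh via the mother's Rh distribution: P(Rh+) = 7/8.
Independent loci: 1/2 × 7/8 = 7/16.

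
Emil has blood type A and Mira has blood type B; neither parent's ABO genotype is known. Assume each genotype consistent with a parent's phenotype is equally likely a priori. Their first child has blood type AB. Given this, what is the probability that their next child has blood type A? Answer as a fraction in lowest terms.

Possible genotypes: Emil ∈ {I^A I^A, I^A i}; Mira ∈ {I^B I^B, I^B i}.
Weight each parental genotype pair by prior × P(type-AB child):
  I^A I^A × I^B I^B: posterior weight 4/9; P(next child type A) = 0.
  I^A I^A × I^B i: posterior weight 2/9; P(next child type A) = 1/2.
  I^A i × I^B I^B: posterior weight 2/9; P(next child type A) = 0.
  I^A i × I^B i: posterior weight 1/9; P(next child type A) = 1/4.
Weighted sum = 5/36.

5/36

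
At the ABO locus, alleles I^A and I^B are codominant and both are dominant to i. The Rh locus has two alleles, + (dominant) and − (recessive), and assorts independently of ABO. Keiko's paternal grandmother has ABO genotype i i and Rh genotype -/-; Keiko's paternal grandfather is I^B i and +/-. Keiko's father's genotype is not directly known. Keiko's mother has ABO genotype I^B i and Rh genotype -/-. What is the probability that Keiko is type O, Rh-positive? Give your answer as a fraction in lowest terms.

Keiko's father's ABO genotype from i i × I^B i: 1/2 I^B i, 1/2 i i.
Crossing each possibility with the mother I^B i and summing P(type O): 1/2·1/4 + 1/2·1/2 = 3/8.
Similarly for Rh via the father's Rh distribution: P(Rh+) = 1/4.
Independent loci: 3/8 × 1/4 = 3/32.

3/32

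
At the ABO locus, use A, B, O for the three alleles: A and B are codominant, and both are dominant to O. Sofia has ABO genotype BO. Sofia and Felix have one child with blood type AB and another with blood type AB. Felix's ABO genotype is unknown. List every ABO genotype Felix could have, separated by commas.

AA, AB, AO

For each candidate genotype of Felix, check whether crossing it with BO can produce every observed child phenotype.
  AA → possible child types {A, AB} ✓
  AB → possible child types {A, B, AB} ✓
  AO → possible child types {O, A, B, AB} ✓
  BB → possible child types {B} ✗
  BO → possible child types {O, B} ✗
  OO → possible child types {O, B} ✗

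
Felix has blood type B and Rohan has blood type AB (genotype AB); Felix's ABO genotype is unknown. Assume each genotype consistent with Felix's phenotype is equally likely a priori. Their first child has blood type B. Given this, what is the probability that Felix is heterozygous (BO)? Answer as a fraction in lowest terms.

1/2

Possible genotypes: Felix ∈ {BB, BO}; Rohan ∈ {AB}.
Weight each parental genotype pair by prior × P(type-B child):
  BB × AB: posterior weight 1/2.
  BO × AB: posterior weight 1/2.
Sum the posterior weight over pairs where Felix is BO: 1/2.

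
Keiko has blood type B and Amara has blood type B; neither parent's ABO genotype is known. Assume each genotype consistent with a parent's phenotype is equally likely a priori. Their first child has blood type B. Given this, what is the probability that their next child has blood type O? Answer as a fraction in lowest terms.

1/20

Possible genotypes: Keiko ∈ {I^B I^B, I^B i}; Amara ∈ {I^B I^B, I^B i}.
Weight each parental genotype pair by prior × P(type-B child):
  I^B I^B × I^B I^B: posterior weight 4/15; P(next child type O) = 0.
  I^B I^B × I^B i: posterior weight 4/15; P(next child type O) = 0.
  I^B i × I^B I^B: posterior weight 4/15; P(next child type O) = 0.
  I^B i × I^B i: posterior weight 1/5; P(next child type O) = 1/4.
Weighted sum = 1/20.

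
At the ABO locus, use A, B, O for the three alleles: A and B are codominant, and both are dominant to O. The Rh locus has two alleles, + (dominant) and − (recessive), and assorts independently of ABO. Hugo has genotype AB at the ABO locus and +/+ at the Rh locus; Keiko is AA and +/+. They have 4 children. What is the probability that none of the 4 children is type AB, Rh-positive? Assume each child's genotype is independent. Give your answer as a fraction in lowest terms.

1/16

ABO cross AB × AA → 1/2 A, 1/2 AB.
Rh cross +/+ × +/+ → 1 Rh+; so P(type AB, Rh-positive) = 1/2 × 1 = 1/2 per child.
P(not type AB, Rh-positive) = 1/2 for one child; (1/2)^4 = 1/16.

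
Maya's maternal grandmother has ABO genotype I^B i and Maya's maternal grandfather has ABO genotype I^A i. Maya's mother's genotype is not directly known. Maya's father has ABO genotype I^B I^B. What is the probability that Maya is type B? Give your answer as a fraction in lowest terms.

3/4

Maya's mother's ABO genotype from I^B i × I^A i: 1/4 I^A I^B, 1/4 I^A i, 1/4 I^B i, 1/4 i i.
Crossing each possibility with the father I^B I^B and summing P(type B): 1/4·1/2 + 1/4·1/2 + 1/4·1 + 1/4·1 = 3/4.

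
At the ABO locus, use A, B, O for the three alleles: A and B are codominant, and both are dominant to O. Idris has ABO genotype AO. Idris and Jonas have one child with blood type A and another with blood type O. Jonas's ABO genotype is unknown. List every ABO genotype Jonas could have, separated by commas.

For each candidate genotype of Jonas, check whether crossing it with AO can produce every observed child phenotype.
  AA → possible child types {A} ✗
  AB → possible child types {A, B, AB} ✗
  AO → possible child types {O, A} ✓
  BB → possible child types {B, AB} ✗
  BO → possible child types {O, A, B, AB} ✓
  OO → possible child types {O, A} ✓

AO, BO, OO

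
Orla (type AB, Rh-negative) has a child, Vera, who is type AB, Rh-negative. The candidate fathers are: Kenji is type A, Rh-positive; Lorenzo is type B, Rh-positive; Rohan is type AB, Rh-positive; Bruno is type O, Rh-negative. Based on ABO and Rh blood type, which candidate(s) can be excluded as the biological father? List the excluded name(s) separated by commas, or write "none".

A candidate is excluded only if no genotype consistent with his phenotype could produce a type AB, Rh-negative child with a type AB, Rh-negative mother.
Bruno (type O, Rh-): no genotype consistent with that phenotype can produce a type-AB Rh- child with a type-AB mother.

Bruno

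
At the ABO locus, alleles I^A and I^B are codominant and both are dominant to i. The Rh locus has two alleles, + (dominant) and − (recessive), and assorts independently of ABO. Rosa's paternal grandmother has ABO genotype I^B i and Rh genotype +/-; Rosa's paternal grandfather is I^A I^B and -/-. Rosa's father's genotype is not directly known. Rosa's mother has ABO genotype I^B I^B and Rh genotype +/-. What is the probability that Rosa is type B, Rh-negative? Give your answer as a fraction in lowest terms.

Rosa's father's ABO genotype from I^B i × I^A I^B: 1/4 I^A I^B, 1/4 I^A i, 1/4 I^B I^B, 1/4 I^B i.
Crossing each possibility with the mother I^B I^B and summing P(type B): 1/4·1/2 + 1/4·1/2 + 1/4·1 + 1/4·1 = 3/4.
Similarly for Rh via the father's Rh distribution: P(Rh-) = 3/8.
Independent loci: 3/4 × 3/8 = 9/32.

9/32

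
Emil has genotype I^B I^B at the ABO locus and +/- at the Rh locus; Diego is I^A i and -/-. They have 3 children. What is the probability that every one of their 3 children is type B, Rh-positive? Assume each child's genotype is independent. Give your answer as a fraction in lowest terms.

ABO cross I^B I^B × I^A i → 1/2 B, 1/2 AB.
Rh cross +/- × -/- → 1/2 Rh+, 1/2 Rh-; so P(type B, Rh-positive) = 1/2 × 1/2 = 1/4 per child.
All 3 independent: (1/4)^3 = 1/64.

1/64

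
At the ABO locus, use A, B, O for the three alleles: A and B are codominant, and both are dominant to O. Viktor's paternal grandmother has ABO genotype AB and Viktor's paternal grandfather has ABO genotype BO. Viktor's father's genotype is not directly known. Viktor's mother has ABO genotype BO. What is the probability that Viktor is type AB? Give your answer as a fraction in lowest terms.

1/8

Viktor's father's ABO genotype from AB × BO: 1/4 AB, 1/4 AO, 1/4 BB, 1/4 BO.
Crossing each possibility with the mother BO and summing P(type AB): 1/4·1/4 + 1/4·1/4 + 1/4·0 + 1/4·0 = 1/8.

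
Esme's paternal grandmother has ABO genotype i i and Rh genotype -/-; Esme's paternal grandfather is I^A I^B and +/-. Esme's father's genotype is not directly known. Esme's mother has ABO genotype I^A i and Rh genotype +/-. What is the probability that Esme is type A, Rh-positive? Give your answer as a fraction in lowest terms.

5/16

Esme's father's ABO genotype from i i × I^A I^B: 1/2 I^A i, 1/2 I^B i.
Crossing each possibility with the mother I^A i and summing P(type A): 1/2·3/4 + 1/2·1/4 = 1/2.
Similarly for Rh via the father's Rh distribution: P(Rh+) = 5/8.
Independent loci: 1/2 × 5/8 = 5/16.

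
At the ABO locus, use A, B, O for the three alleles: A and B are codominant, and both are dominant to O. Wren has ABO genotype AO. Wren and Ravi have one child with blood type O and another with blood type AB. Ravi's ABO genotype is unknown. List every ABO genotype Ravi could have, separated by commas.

BO

For each candidate genotype of Ravi, check whether crossing it with AO can produce every observed child phenotype.
  AA → possible child types {A} ✗
  AB → possible child types {A, B, AB} ✗
  AO → possible child types {O, A} ✗
  BB → possible child types {B, AB} ✗
  BO → possible child types {O, A, B, AB} ✓
  OO → possible child types {O, A} ✗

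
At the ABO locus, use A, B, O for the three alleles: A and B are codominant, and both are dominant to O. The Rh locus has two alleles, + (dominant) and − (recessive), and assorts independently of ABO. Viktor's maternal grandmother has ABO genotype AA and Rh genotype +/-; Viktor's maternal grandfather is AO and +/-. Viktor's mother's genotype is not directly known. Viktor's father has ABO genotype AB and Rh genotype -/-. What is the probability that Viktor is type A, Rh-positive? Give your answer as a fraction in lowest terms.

Viktor's mother's ABO genotype from AA × AO: 1/2 AA, 1/2 AO.
Crossing each possibility with the father AB and summing P(type A): 1/2·1/2 + 1/2·1/2 = 1/2.
Similarly for Rh via the mother's Rh distribution: P(Rh+) = 1/2.
Independent loci: 1/2 × 1/2 = 1/4.

1/4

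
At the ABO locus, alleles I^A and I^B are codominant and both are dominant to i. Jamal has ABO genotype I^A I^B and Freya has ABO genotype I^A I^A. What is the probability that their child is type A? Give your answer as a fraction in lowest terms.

ABO cross I^A I^B × I^A I^A → offspring phenotypes: 1/2 A, 1/2 AB.
So P(type A) = 1/2.

1/2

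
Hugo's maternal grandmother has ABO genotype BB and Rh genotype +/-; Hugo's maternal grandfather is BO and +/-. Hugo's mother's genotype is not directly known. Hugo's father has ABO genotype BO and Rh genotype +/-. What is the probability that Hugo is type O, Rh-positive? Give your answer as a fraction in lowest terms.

3/32

Hugo's mother's ABO genotype from BB × BO: 1/2 BB, 1/2 BO.
Crossing each possibility with the father BO and summing P(type O): 1/2·0 + 1/2·1/4 = 1/8.
Similarly for Rh via the mother's Rh distribution: P(Rh+) = 3/4.
Independent loci: 1/8 × 3/4 = 3/32.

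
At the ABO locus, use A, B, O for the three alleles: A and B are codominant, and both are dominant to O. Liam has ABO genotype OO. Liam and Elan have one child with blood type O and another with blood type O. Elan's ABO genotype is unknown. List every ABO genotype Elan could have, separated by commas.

AO, BO, OO

For each candidate genotype of Elan, check whether crossing it with OO can produce every observed child phenotype.
  AA → possible child types {A} ✗
  AB → possible child types {A, B} ✗
  AO → possible child types {O, A} ✓
  BB → possible child types {B} ✗
  BO → possible child types {O, B} ✓
  OO → possible child types {O} ✓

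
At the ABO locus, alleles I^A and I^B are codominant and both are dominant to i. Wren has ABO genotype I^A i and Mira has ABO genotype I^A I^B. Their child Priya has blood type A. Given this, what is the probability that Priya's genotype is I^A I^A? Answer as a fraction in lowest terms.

Cross I^A i × I^A I^B → 1/4 I^A I^A, 1/4 I^A I^B, 1/4 I^A i, 1/4 I^B i.
Type-A genotypes among offspring: I^A I^A (1/4), I^A i (1/4); total 1/2.
P(I^A I^A | type A) = (1/4) / (1/2) = 1/2.

1/2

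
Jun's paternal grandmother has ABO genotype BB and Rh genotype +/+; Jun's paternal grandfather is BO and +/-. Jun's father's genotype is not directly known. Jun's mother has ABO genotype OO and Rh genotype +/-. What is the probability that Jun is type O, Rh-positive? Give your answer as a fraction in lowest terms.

7/32

Jun's father's ABO genotype from BB × BO: 1/2 BB, 1/2 BO.
Crossing each possibility with the mother OO and summing P(type O): 1/2·0 + 1/2·1/2 = 1/4.
Similarly for Rh via the father's Rh distribution: P(Rh+) = 7/8.
Independent loci: 1/4 × 7/8 = 7/32.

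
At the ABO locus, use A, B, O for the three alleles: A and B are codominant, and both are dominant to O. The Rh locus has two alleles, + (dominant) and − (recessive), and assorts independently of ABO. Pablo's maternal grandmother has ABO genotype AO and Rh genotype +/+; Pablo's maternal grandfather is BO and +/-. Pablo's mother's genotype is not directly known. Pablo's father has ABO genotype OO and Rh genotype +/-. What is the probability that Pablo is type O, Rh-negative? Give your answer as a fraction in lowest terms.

Pablo's mother's ABO genotype from AO × BO: 1/4 AB, 1/4 AO, 1/4 BO, 1/4 OO.
Crossing each possibility with the father OO and summing P(type O): 1/4·0 + 1/4·1/2 + 1/4·1/2 + 1/4·1 = 1/2.
Similarly for Rh via the mother's Rh distribution: P(Rh-) = 1/8.
Independent loci: 1/2 × 1/8 = 1/16.

1/16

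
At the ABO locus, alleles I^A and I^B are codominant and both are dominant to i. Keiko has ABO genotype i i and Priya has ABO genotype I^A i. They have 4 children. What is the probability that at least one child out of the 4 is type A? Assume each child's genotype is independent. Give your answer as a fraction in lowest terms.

15/16

ABO cross i i × I^A i → 1/2 O, 1/2 A.
So P(type A) = 1/2 per child.
P(none) = (1/2)^4 = 1/16; P(at least one) = 1 − 1/16 = 15/16.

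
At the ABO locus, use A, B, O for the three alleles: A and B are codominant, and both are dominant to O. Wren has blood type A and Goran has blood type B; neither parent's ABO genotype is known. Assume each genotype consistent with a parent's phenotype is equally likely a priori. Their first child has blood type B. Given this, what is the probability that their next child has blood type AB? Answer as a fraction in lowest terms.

Possible genotypes: Wren ∈ {AA, AO}; Goran ∈ {BB, BO}.
Weight each parental genotype pair by prior × P(type-B child):
  AO × BB: posterior weight 2/3; P(next child type AB) = 1/2.
  AO × BO: posterior weight 1/3; P(next child type AB) = 1/4.
Weighted sum = 5/12.

5/12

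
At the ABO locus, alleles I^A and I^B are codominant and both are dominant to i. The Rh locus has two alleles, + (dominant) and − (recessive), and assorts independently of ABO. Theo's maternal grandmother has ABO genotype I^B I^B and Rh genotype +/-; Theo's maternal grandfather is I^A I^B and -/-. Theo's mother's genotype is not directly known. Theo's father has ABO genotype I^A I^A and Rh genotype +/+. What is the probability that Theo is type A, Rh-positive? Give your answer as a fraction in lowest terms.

1/4

Theo's mother's ABO genotype from I^B I^B × I^A I^B: 1/2 I^A I^B, 1/2 I^B I^B.
Crossing each possibility with the father I^A I^A and summing P(type A): 1/2·1/2 + 1/2·0 = 1/4.
Similarly for Rh via the mother's Rh distribution: P(Rh+) = 1.
Independent loci: 1/4 × 1 = 1/4.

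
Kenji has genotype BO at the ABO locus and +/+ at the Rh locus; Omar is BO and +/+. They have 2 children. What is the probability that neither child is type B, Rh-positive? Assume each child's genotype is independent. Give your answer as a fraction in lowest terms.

ABO cross BO × BO → 1/4 O, 3/4 B.
Rh cross +/+ × +/+ → 1 Rh+; so P(type B, Rh-positive) = 3/4 × 1 = 3/4 per child.
P(not type B, Rh-positive) = 1/4 for one child; (1/4)^2 = 1/16.

1/16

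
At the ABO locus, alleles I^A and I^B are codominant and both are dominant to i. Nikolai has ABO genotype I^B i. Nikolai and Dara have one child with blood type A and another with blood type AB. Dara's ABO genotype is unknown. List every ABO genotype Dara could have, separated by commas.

For each candidate genotype of Dara, check whether crossing it with I^B i can produce every observed child phenotype.
  I^A I^A → possible child types {A, AB} ✓
  I^A I^B → possible child types {A, B, AB} ✓
  I^A i → possible child types {O, A, B, AB} ✓
  I^B I^B → possible child types {B} ✗
  I^B i → possible child types {O, B} ✗
  i i → possible child types {O, B} ✗

I^A I^A, I^A I^B, I^A i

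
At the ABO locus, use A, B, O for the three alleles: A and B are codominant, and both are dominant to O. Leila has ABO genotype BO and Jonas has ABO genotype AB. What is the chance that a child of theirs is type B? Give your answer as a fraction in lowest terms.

1/2

ABO cross BO × AB → offspring phenotypes: 1/4 A, 1/2 B, 1/4 AB.
So P(type B) = 1/2.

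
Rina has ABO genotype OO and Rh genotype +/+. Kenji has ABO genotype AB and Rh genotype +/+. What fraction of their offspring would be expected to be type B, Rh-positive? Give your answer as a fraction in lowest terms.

ABO cross OO × AB → offspring phenotypes: 1/2 A, 1/2 B.
Rh cross +/+ × +/+ → 1 Rh+.
Independent loci: P(type B, Rh-positive) = 1/2 × 1 = 1/2.

1/2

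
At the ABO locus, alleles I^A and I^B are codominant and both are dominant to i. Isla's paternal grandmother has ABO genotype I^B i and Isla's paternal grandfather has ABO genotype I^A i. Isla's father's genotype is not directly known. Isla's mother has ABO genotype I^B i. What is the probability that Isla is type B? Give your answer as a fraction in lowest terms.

Isla's father's ABO genotype from I^B i × I^A i: 1/4 I^A I^B, 1/4 I^A i, 1/4 I^B i, 1/4 i i.
Crossing each possibility with the mother I^B i and summing P(type B): 1/4·1/2 + 1/4·1/4 + 1/4·3/4 + 1/4·1/2 = 1/2.

1/2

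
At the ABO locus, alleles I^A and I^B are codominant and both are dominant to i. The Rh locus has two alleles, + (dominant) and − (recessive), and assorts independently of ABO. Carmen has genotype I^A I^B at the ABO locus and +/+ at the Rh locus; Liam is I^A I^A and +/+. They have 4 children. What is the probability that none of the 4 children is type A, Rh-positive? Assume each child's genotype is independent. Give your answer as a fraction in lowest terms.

ABO cross I^A I^B × I^A I^A → 1/2 A, 1/2 AB.
Rh cross +/+ × +/+ → 1 Rh+; so P(type A, Rh-positive) = 1/2 × 1 = 1/2 per child.
P(not type A, Rh-positive) = 1/2 for one child; (1/2)^4 = 1/16.

1/16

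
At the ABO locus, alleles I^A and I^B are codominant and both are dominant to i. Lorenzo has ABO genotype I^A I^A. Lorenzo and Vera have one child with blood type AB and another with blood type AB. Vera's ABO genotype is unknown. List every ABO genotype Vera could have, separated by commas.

I^A I^B, I^B I^B, I^B i

For each candidate genotype of Vera, check whether crossing it with I^A I^A can produce every observed child phenotype.
  I^A I^A → possible child types {A} ✗
  I^A I^B → possible child types {A, AB} ✓
  I^A i → possible child types {A} ✗
  I^B I^B → possible child types {AB} ✓
  I^B i → possible child types {A, AB} ✓
  i i → possible child types {A} ✗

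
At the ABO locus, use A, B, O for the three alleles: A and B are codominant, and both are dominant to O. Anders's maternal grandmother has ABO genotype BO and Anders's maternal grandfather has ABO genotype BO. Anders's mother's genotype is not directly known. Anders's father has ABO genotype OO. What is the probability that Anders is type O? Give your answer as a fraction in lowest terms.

1/2

Anders's mother's ABO genotype from BO × BO: 1/4 BB, 1/2 BO, 1/4 OO.
Crossing each possibility with the father OO and summing P(type O): 1/4·0 + 1/2·1/2 + 1/4·1 = 1/2.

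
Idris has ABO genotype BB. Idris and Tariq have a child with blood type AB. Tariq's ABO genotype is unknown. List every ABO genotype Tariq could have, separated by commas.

AA, AB, AO

For each candidate genotype of Tariq, check whether crossing it with BB can produce every observed child phenotype.
  AA → possible child types {AB} ✓
  AB → possible child types {B, AB} ✓
  AO → possible child types {B, AB} ✓
  BB → possible child types {B} ✗
  BO → possible child types {B} ✗
  OO → possible child types {B} ✗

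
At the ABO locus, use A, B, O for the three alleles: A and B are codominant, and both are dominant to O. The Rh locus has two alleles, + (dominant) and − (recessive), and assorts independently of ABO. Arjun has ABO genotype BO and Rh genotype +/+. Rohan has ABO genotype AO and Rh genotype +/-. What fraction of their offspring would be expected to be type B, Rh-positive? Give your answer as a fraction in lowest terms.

1/4

ABO cross BO × AO → offspring phenotypes: 1/4 O, 1/4 A, 1/4 B, 1/4 AB.
Rh cross +/+ × +/- → 1 Rh+.
Independent loci: P(type B, Rh-positive) = 1/4 × 1 = 1/4.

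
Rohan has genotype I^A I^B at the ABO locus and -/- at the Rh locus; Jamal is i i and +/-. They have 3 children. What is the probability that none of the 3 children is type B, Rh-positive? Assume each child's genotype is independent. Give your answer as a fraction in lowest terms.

ABO cross I^A I^B × i i → 1/2 A, 1/2 B.
Rh cross -/- × +/- → 1/2 Rh+, 1/2 Rh-; so P(type B, Rh-positive) = 1/2 × 1/2 = 1/4 per child.
P(not type B, Rh-positive) = 3/4 for one child; (3/4)^3 = 27/64.

27/64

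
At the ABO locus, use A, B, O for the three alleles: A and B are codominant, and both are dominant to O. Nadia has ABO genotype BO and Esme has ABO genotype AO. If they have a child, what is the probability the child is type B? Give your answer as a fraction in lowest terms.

1/4

ABO cross BO × AO → offspring phenotypes: 1/4 O, 1/4 A, 1/4 B, 1/4 AB.
So P(type B) = 1/4.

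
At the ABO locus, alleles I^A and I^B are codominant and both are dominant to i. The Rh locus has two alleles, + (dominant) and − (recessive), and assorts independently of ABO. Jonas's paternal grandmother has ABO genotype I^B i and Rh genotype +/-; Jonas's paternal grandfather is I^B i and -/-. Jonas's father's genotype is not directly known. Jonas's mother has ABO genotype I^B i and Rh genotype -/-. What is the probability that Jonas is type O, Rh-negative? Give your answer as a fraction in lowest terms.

3/16

Jonas's father's ABO genotype from I^B i × I^B i: 1/4 I^B I^B, 1/2 I^B i, 1/4 i i.
Crossing each possibility with the mother I^B i and summing P(type O): 1/4·0 + 1/2·1/4 + 1/4·1/2 = 1/4.
Similarly for Rh via the father's Rh distribution: P(Rh-) = 3/4.
Independent loci: 1/4 × 3/4 = 3/16.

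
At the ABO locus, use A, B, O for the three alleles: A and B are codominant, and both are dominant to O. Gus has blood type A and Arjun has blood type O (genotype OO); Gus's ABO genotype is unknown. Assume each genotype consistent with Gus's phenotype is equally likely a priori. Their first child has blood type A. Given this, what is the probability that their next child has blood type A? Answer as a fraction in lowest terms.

Possible genotypes: Gus ∈ {AA, AO}; Arjun ∈ {OO}.
Weight each parental genotype pair by prior × P(type-A child):
  AA × OO: posterior weight 2/3; P(next child type A) = 1.
  AO × OO: posterior weight 1/3; P(next child type A) = 1/2.
Weighted sum = 5/6.

5/6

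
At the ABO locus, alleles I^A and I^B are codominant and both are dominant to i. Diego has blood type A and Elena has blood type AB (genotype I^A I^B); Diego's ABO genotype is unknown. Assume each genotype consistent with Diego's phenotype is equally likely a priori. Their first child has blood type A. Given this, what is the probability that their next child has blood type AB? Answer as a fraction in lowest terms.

Possible genotypes: Diego ∈ {I^A I^A, I^A i}; Elena ∈ {I^A I^B}.
Weight each parental genotype pair by prior × P(type-A child):
  I^A I^A × I^A I^B: posterior weight 1/2; P(next child type AB) = 1/2.
  I^A i × I^A I^B: posterior weight 1/2; P(next child type AB) = 1/4.
Weighted sum = 3/8.

3/8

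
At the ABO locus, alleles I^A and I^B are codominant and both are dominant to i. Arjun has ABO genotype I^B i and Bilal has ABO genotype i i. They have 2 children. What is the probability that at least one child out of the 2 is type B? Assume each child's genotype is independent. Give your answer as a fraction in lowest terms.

3/4

ABO cross I^B i × i i → 1/2 O, 1/2 B.
So P(type B) = 1/2 per child.
P(none) = (1/2)^2 = 1/4; P(at least one) = 1 − 1/4 = 3/4.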